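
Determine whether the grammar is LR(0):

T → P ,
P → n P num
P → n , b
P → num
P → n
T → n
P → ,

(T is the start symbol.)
No. Shift-reduce conflict between [P → n .] and [P → . ,]

A grammar is LR(0) if no state in the canonical LR(0) collection has:
  - both a shift item (dot before a terminal) and a complete item (shift-reduce conflict), or
  - two or more complete items (reduce-reduce conflict; the accept item [T' → T .] counts as a complete item here).

Augment with T' → T and build the canonical LR(0) collection (I0 = CLOSURE({[T' → . T]}), then GOTO on every symbol after a dot until no new states appear). It has 12 states:
  I0: { [P → . ,], [P → . n , b], [P → . n P num], [P → . n], [P → . num], [T → . P ,], [T → . n], [T' → . T] }  — shift
  I1: { [P → , .] }  — reduce
  I2: { [T → P . ,] }  — shift
  I3: { [T' → T .] }  — accept
  I4: { [P → . ,], [P → . n , b], [P → . n P num], [P → . n], [P → . num], [P → n . , b], [P → n . P num], [P → n .], [T → n .] }  — shift, 2 reduces
  I5: { [P → num .] }  — reduce
  I6: { [P → , .], [P → n , . b] }  — shift, reduce
  I7: { [P → n P . num] }  — shift
  I8: { [P → . ,], [P → . n , b], [P → . n P num], [P → . n], [P → . num], [P → n . , b], [P → n . P num], [P → n .] }  — shift, reduce
  I9: { [P → n P num .] }  — reduce
  I10: { [P → n , b .] }  — reduce
  I11: { [T → P , .] }  — reduce

Conflict in state I4:
  Shift-reduce conflict between [P → n .] and [P → . ,]
So the grammar is NOT LR(0).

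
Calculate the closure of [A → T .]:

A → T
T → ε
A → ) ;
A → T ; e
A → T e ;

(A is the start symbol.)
Start with: [A → T .]
The dot is at the end, so nothing is added.

CLOSURE = { [A → T .] }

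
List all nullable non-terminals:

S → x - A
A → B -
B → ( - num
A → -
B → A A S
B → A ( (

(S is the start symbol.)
None

A non-terminal is nullable if it can derive ε (the empty string): either it has an ε-production, or it has a production whose right-hand side consists entirely of nullable non-terminals.

There are no ε-productions, so no non-terminal can derive ε.
No non-terminals are nullable.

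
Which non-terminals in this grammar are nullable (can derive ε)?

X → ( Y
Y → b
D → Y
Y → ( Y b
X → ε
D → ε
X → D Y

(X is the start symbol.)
A non-terminal is nullable if it can derive ε (the empty string): either it has an ε-production, or it has a production whose right-hand side consists entirely of nullable non-terminals.

ε-productions: X → ε, D → ε
So X, D are immediately nullable.
No further non-terminal can be added: every production for the remaining non-terminals contains a terminal or a non-nullable non-terminal.
Nullable = { 'D', 'X' }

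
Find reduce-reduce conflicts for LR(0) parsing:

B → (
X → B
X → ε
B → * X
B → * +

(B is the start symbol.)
A reduce-reduce conflict occurs when an LR(0) state has two complete items [A → α .] and [B → β .] — both call for a reduction, and with no lookahead the parser cannot choose between them.

Augment with B' → B and build the canonical LR(0) collection (I0 = CLOSURE({[B' → . B]}), then GOTO on every symbol after a dot until no new states appear). It has 7 states:
  I0: { [B → . (], [B → . * +], [B → . * X], [B' → . B] }  — shift
  I1: { [B → ( .] }  — reduce
  I2: { [B → * . +], [B → * . X], [B → . (], [B → . * +], [B → . * X], [X → . B], [X → .] }  — shift, reduce
  I3: { [B' → B .] }  — accept
  I4: { [B → * + .] }  — reduce
  I5: { [X → B .] }  — reduce
  I6: { [B → * X .] }  — reduce

No state contains more than one complete item.

Answer: No reduce-reduce conflicts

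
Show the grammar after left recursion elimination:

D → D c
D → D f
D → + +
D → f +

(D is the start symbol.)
D → + + D'
D → f + D'
D' → c D'
D' → f D'
D' → ε

D is directly left-recursive. The standard transformation for
  A → A α₁ | ... | A α_m | β₁ | ... | β_n
is
  A  → β₁ A' | ... | β_n A'
  A' → α₁ A' | ... | α_m A' | ε

D → + + becomes D → + + D'
D → f + becomes D → f + D'
D → D c becomes D' → c D'
D → D f becomes D' → f D'
Add D' → ε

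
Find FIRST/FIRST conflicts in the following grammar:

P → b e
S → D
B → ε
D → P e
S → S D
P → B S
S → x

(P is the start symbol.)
Yes. P → b e / P → B S on { 'b' }; S → D / S → S D on { 'b', 'x' }; S → D / S → x on { 'x' }; S → S D / S → x on { 'x' }

A FIRST/FIRST conflict occurs when two productions N → α and N → β for the same non-terminal have FIRST(α) ∩ FIRST(β) ≠ ∅ (with ε ∈ FIRST of a nullable right-hand side, so two nullable alternatives also conflict).

FIRST sets of the non-terminals at (or reachable through a nullable prefix from) the front of some alternative:
  FIRST(B) = { ε }
  FIRST(S) = { 'b', 'x' }
  FIRST(D) = { 'b', 'x' }

Productions for P:
  P → b e: FIRST = { 'b' }
  P → B S: FIRST = { 'b', 'x' }
Productions for S:
  S → D: FIRST = { 'b', 'x' }
  S → S D: FIRST = { 'b', 'x' }
  S → x: FIRST = { 'x' }
B, D have only one production, so no FIRST/FIRST conflict is possible there.

Conflict for P: P → b e and P → B S
  Overlap: { 'b' }
Conflict for S: S → D and S → S D
  Overlap: { 'b', 'x' }
Conflict for S: S → D and S → x
  Overlap: { 'x' }
Conflict for S: S → S D and S → x
  Overlap: { 'x' }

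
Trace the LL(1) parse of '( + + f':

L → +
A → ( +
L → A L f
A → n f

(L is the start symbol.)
Stack is shown with the top on the left.

Stack      Input      Action
----------------------------
L $        ( + + f $  output L → A L f
A L f $    ( + + f $  output A → ( +
( + L f $  ( + + f $  match '('
+ L f $    + + f $    match '+'
L f $      + f $      output L → +
+ f $      + f $      match '+'
f $        f $        match 'f'
$          $          accept

The string is accepted.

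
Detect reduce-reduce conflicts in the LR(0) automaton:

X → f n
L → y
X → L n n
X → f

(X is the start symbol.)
A reduce-reduce conflict occurs when an LR(0) state has two complete items [A → α .] and [B → β .] — both call for a reduction, and with no lookahead the parser cannot choose between them.

Augment with X' → X and build the canonical LR(0) collection (I0 = CLOSURE({[X' → . X]}), then GOTO on every symbol after a dot until no new states appear). It has 8 states:
  I0: { [L → . y], [X → . L n n], [X → . f n], [X → . f], [X' → . X] }  — shift
  I1: { [X → L . n n] }  — shift
  I2: { [X' → X .] }  — accept
  I3: { [X → f . n], [X → f .] }  — shift, reduce
  I4: { [L → y .] }  — reduce
  I5: { [X → f n .] }  — reduce
  I6: { [X → L n . n] }  — shift
  I7: { [X → L n n .] }  — reduce

No state contains more than one complete item.

Answer: No reduce-reduce conflicts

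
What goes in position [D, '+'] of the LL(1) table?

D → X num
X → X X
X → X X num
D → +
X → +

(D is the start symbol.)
D → X num, D → +

To find M[D, '+'], we find productions for D where '+' is in the predict set (PREDICT(N → α) = (FIRST(α) \ {ε}) ∪ (FOLLOW(N) if α ⇒* ε)).

Relevant sets:
  FIRST(X) = { '+' }

D → X num: PREDICT = { '+' }
  '+' is in predict set, so this production goes in M[D, '+']
D → +: PREDICT = { '+' }
  '+' is in predict set, so this production goes in M[D, '+']

M[D, '+'] = D → X num, D → +  (a multiply-defined cell — the grammar is not LL(1))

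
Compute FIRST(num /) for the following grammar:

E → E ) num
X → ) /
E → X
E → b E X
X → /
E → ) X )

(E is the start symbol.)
{ 'num' }

To compute FIRST(num /), process the symbols left to right:
Symbol num is a terminal. Add 'num' and stop.
FIRST(num /) = { 'num' }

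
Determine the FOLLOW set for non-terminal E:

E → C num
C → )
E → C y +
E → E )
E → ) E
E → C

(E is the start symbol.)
E is the start symbol, so $ ∈ FOLLOW(E).
In E → E ): E is followed by ')', add FIRST(')') \ {ε} = { ')' }
In E → ) E: E is at the end; this adds FOLLOW(E) to itself — nothing new

Taking the union: FOLLOW(E) = { $, ')' }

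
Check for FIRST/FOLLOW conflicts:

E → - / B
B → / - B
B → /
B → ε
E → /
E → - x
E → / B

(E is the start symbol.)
A FIRST/FOLLOW conflict occurs when a non-terminal N has a nullable alternative N → β (β ⇒* ε) and another alternative N → α with FIRST(α) ∩ FOLLOW(N) ≠ ∅: on such a lookahead the parser cannot decide between expanding α and letting N vanish via β.

Nullable non-terminals: B.

B: nullable alternative(s) B → ε; FOLLOW(B) = { $ }
  B → / - B: FIRST \ {ε} = { '/' } — disjoint from FOLLOW(B)
  B → /: FIRST \ {ε} = { '/' } — disjoint from FOLLOW(B)
  B → ε: FIRST \ {ε} = { } — this is the only nullable alternative, skip

E has no nullable alternative, so no FIRST/FOLLOW check is needed there.

No FIRST/FOLLOW conflicts found.

Answer: No FIRST/FOLLOW conflicts.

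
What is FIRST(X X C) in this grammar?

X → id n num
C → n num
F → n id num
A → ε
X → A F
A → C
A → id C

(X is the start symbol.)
FIRST sets of the non-terminals involved (from the grammar, by fixed-point iteration):
  FIRST(X) = { 'id', 'n' }

To compute FIRST(X X C), process the symbols left to right:
Symbol X is a non-terminal. Add FIRST(X) \ {ε} = { 'id', 'n' }
X is not nullable (ε ∉ FIRST(X)), so stop here.
FIRST(X X C) = { 'id', 'n' }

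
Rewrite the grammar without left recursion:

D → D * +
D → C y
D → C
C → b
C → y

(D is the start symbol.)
D → C y D'
D → C D'
D' → * + D'
D' → ε
C → b
C → y

D is directly left-recursive. The standard transformation for
  A → A α₁ | ... | A α_m | β₁ | ... | β_n
is
  A  → β₁ A' | ... | β_n A'
  A' → α₁ A' | ... | α_m A' | ε

D → C y becomes D → C y D'
D → C becomes D → C D'
D → D * + becomes D' → * + D'
Add D' → ε

Productions for other non-terminals are unchanged:
  C → b
  C → y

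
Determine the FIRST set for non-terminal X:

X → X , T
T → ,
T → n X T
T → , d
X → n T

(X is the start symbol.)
From X → X , T:
  - X is the symbol being defined: contributes nothing new
    X is not nullable, so stop
From X → n T:
  - n is a terminal: add 'n' and stop

Collecting: FIRST(X) = { 'n' }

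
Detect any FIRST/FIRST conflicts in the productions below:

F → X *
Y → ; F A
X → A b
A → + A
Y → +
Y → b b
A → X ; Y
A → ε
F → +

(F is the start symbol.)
Yes. F → X '*' / F → '+' on { '+' }; A → '+' A / A → X ';' Y on { '+' }

A FIRST/FIRST conflict occurs when two productions N → α and N → β for the same non-terminal have FIRST(α) ∩ FIRST(β) ≠ ∅ (with ε ∈ FIRST of a nullable right-hand side, so two nullable alternatives also conflict).

FIRST sets of the non-terminals at (or reachable through a nullable prefix from) the front of some alternative:
  FIRST(X) = { '+', 'b' }

Productions for F:
  F → X *: FIRST = { '+', 'b' }
  F → +: FIRST = { '+' }
Productions for Y:
  Y → ; F A: FIRST = { ';' }
  Y → +: FIRST = { '+' }
  Y → b b: FIRST = { 'b' }
Productions for A:
  A → + A: FIRST = { '+' }
  A → X ; Y: FIRST = { '+', 'b' }
  A → ε: FIRST = { ε }
X has only one production, so no FIRST/FIRST conflict is possible there.

Conflict for F: F → X * and F → +
  Overlap: { '+' }
Conflict for A: A → + A and A → X ; Y
  Overlap: { '+' }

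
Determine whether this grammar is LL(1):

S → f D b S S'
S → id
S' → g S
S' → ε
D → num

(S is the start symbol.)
A grammar is LL(1) if for each non-terminal N with multiple productions, the predict sets of those productions are pairwise disjoint, where PREDICT(N → α) = (FIRST(α) \ {ε}) ∪ (FOLLOW(N) if α ⇒* ε).

Relevant sets:
  FOLLOW(S') = { $, 'g' }

For S:
  PREDICT(S → f D b S S') = { 'f' }
  PREDICT(S → id) = { 'id' }
For S':
  PREDICT(S' → g S) = { 'g' }
  PREDICT(S' → ε) = { $, 'g' }
D has a single production, so nothing to check there.

Conflict found: Predict set conflict for S': { 'g' }
The grammar is NOT LL(1).

Answer: No. Predict set conflict for S': { 'g' }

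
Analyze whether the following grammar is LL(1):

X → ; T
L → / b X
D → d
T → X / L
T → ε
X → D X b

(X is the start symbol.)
A grammar is LL(1) if for each non-terminal N with multiple productions, the predict sets of those productions are pairwise disjoint, where PREDICT(N → α) = (FIRST(α) \ {ε}) ∪ (FOLLOW(N) if α ⇒* ε).

Relevant sets:
  FIRST(D) = { 'd' }
  FIRST(X) = { ';', 'd' }
  FOLLOW(T) = { $, '/', 'b' }

For X:
  PREDICT(X → ';' T) = { ';' }
  PREDICT(X → D X b) = { 'd' }
For T:
  PREDICT(T → X '/' L) = { ';', 'd' }
  PREDICT(T → ε) = { $, '/', 'b' }
L, D have a single production, so nothing to check there.

All predict sets are disjoint. The grammar IS LL(1).

Answer: Yes, the grammar is LL(1).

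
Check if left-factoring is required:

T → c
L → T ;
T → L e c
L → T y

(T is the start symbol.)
Yes, L has productions with common prefix 'T'

Left-factoring is needed when two productions for the same non-terminal
share a common prefix on the right-hand side.

Productions for T:
  T → c
  T → L e c
Productions for L:
  L → T ;
  L → T y

Found common prefix 'T' in productions for L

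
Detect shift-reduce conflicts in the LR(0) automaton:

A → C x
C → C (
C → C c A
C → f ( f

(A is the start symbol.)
No shift-reduce conflicts

Augment with A' → A and build the canonical LR(0) collection (I0 = CLOSURE({[A' → . A]}), then GOTO on every symbol after a dot until no new states appear). It has 10 states:
  I0: { [A → . C x], [A' → . A], [C → . C (], [C → . C c A], [C → . f ( f] }  — shift
  I1: { [A' → A .] }  — accept
  I2: { [A → C . x], [C → C . (], [C → C . c A] }  — shift
  I3: { [C → f . ( f] }  — shift
  I4: { [C → f ( . f] }  — shift
  I5: { [C → f ( f .] }  — reduce
  I6: { [C → C ( .] }  — reduce
  I7: { [A → . C x], [C → . C (], [C → . C c A], [C → . f ( f], [C → C c . A] }  — shift
  I8: { [A → C x .] }  — reduce
  I9: { [C → C c A .] }  — reduce

No state contains both a complete item and a shift item.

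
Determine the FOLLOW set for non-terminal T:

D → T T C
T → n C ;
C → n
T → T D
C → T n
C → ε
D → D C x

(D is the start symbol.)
To compute FOLLOW(T), find every occurrence of T on a right-hand side N → α T β: add FIRST(β) \ {ε}, and if β is empty or nullable also add FOLLOW(N). Iterate to a fixed point.

In D → T T C: T is followed by T C, add FIRST(T C) \ {ε} = { 'n' }
In D → T T C: T is followed by C, add FIRST(C) \ {ε} = { 'n' }
  C is nullable, so also add FOLLOW(D)
In T → T D: T is followed by D, add FIRST(D) \ {ε} = { 'n' }
In C → T n: T is followed by n, add FIRST(n) \ {ε} = { 'n' }

The FOLLOW sets referred to above (computed the same way, to a fixed point):
  FOLLOW(D) = { $, 'n', 'x' }

Taking the union: FOLLOW(T) = { $, 'n', 'x' }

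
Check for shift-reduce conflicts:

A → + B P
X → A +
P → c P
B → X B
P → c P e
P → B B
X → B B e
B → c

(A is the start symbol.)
Yes — I7: [B → X B .] vs [A → . + B P]; I12: [B → c .] vs [A → . + B P]; I14: [P → c P .] vs [P → c P . e]; I16: [P → B B .] vs [A → . + B P]

A shift-reduce conflict occurs when an LR(0) state has both:
  - a complete (reduce) item [A → α .] (dot at the end), and
  - a shift item [B → β . c γ] (dot before a terminal).

Augment with A' → A and build the canonical LR(0) collection (I0 = CLOSURE({[A' → . A]}), then GOTO on every symbol after a dot until no new states appear). It has 18 states:
  I0: { [A → . + B P], [A' → . A] }  — shift
  I1: { [A → + . B P], [A → . + B P], [B → . X B], [B → . c], [X → . A +], [X → . B B e] }  — shift
  I2: { [A' → A .] }  — accept
  I3: { [X → A . +] }  — shift
  I4: { [A → + B . P], [A → . + B P], [B → . X B], [B → . c], [P → . B B], [P → . c P e], [P → . c P], [X → . A +], [X → . B B e], [X → B . B e] }  — shift
  I5: { [A → . + B P], [B → . X B], [B → . c], [B → X . B], [X → . A +], [X → . B B e] }  — shift
  I6: { [B → c .] }  — reduce
  I7: { [A → . + B P], [B → . X B], [B → . c], [B → X B .], [X → . A +], [X → . B B e], [X → B . B e] }  — shift, reduce
  I8: { [A → . + B P], [B → . X B], [B → . c], [X → . A +], [X → . B B e], [X → B . B e], [X → B B . e] }  — shift
  I9: { [X → B B e .] }  — reduce
  I10: { [A → . + B P], [B → . X B], [B → . c], [P → B . B], [X → . A +], [X → . B B e], [X → B . B e], [X → B B . e] }  — shift
  I11: { [A → + B P .] }  — reduce
  I12: { [A → . + B P], [B → . X B], [B → . c], [B → c .], [P → . B B], [P → . c P e], [P → . c P], [P → c . P e], [P → c . P], [X → . A +], [X → . B B e] }  — shift, reduce
  I13: { [A → . + B P], [B → . X B], [B → . c], [P → B . B], [X → . A +], [X → . B B e], [X → B . B e] }  — shift
  I14: { [P → c P . e], [P → c P .] }  — shift, reduce
  I15: { [P → c P e .] }  — reduce
  I16: { [A → . + B P], [B → . X B], [B → . c], [P → B B .], [X → . A +], [X → . B B e], [X → B . B e], [X → B B . e] }  — shift, reduce
  I17: { [X → A + .] }  — reduce

I7 contains reduce item [B → X B .] and shift items [A → . + B P], [B → . c] — shift-reduce conflict.
I12 contains reduce item [B → c .] and shift items [A → . + B P], [B → . c], [P → . c P], [P → . c P e] — shift-reduce conflict.
I14 contains reduce item [P → c P .] and shift item [P → c P . e] — shift-reduce conflict.
I16 contains reduce item [P → B B .] and shift items [A → . + B P], [B → . c], [X → B B . e] — shift-reduce conflict.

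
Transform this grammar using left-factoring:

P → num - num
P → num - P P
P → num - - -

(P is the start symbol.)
P → num - P'
P' → num
P' → P P
P' → - -

Left-factoring transforms A → αβ₁ | αβ₂ into A → αA' and A' → β₁ | β₂
(α is the longest common prefix among the alternatives). Repeat until
no nonterminal has two alternatives with a common prefix.

Round 1: P has alternatives sharing prefix 'num -'. Introduce P': P → num - P'
  Add: P' → num
  Add: P' → P P
  Add: P' → - -

No remaining common prefixes — done.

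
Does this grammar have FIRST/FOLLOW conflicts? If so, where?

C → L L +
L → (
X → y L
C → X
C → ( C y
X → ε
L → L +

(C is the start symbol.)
A FIRST/FOLLOW conflict occurs when a non-terminal N has a nullable alternative N → β (β ⇒* ε) and another alternative N → α with FIRST(α) ∩ FOLLOW(N) ≠ ∅: on such a lookahead the parser cannot decide between expanding α and letting N vanish via β.

Nullable non-terminals: C, X.
FIRST sets used below: FIRST(L) = { '(' }, FIRST(X) = { 'y', ε }

C: nullable alternative(s) C → X; FOLLOW(C) = { $, 'y' }
  C → L L +: FIRST \ {ε} = { '(' } — disjoint from FOLLOW(C)
  C → X: FIRST \ {ε} = { 'y' } — this is the only nullable alternative, skip
  C → ( C y: FIRST \ {ε} = { '(' } — disjoint from FOLLOW(C)

X: nullable alternative(s) X → ε; FOLLOW(X) = { $, 'y' }
  X → y L: FIRST \ {ε} = { 'y' } — overlaps FOLLOW(X) on { 'y' }: CONFLICT
  X → ε: FIRST \ {ε} = { } — this is the only nullable alternative, skip

L has no nullable alternative, so no FIRST/FOLLOW check is needed there.

So the grammar has 1 FIRST/FOLLOW conflict (marked CONFLICT above).

Answer: Yes. X → y L with FOLLOW(X) on { 'y' }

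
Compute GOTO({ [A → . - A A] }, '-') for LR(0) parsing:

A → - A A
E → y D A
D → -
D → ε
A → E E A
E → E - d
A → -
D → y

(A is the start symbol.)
GOTO(I, '-') = CLOSURE({ [A → αX.β] : [A → α.Xβ] ∈ I, X = '-' })

Items with dot before '-', with the dot advanced:
  [A → . - A A] → [A → - . A A]
Closure of the advanced items:
  [A → - . A A] has the dot before A: add [A → . - A A], [A → . E E A], [A → . -]
  [A → . E E A] has the dot before E: add [E → . y D A], [E → . E - d]

GOTO = { [A → - . A A], [A → . - A A], [A → . -], [A → . E E A], [E → . E - d], [E → . y D A] }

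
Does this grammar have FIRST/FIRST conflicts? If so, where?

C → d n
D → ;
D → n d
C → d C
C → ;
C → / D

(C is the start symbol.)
A FIRST/FIRST conflict occurs when two productions N → α and N → β for the same non-terminal have FIRST(α) ∩ FIRST(β) ≠ ∅ (with ε ∈ FIRST of a nullable right-hand side, so two nullable alternatives also conflict).

Productions for C:
  C → d n: FIRST = { 'd' }
  C → d C: FIRST = { 'd' }
  C → ;: FIRST = { ';' }
  C → / D: FIRST = { '/' }
Productions for D:
  D → ;: FIRST = { ';' }
  D → n d: FIRST = { 'n' }

Conflict for C: C → d n and C → d C
  Overlap: { 'd' }

Answer: Yes. C → d n / C → d C on { 'd' }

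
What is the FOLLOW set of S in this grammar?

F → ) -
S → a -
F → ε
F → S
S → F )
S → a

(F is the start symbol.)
To compute FOLLOW(S), find every occurrence of S on a right-hand side N → α S β: add FIRST(β) \ {ε}, and if β is empty or nullable also add FOLLOW(N). Iterate to a fixed point.

In F → S: S is at the end, add FOLLOW(F)

The FOLLOW sets referred to above (computed the same way, to a fixed point):
  FOLLOW(F) = { $, ')' }

Taking the union: FOLLOW(S) = { $, ')' }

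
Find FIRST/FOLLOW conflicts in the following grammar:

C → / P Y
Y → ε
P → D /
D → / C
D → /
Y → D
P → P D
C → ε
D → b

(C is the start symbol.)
A FIRST/FOLLOW conflict occurs when a non-terminal N has a nullable alternative N → β (β ⇒* ε) and another alternative N → α with FIRST(α) ∩ FOLLOW(N) ≠ ∅: on such a lookahead the parser cannot decide between expanding α and letting N vanish via β.

Nullable non-terminals: C, Y.
FIRST sets used below: FIRST(D) = { '/', 'b' }

C: nullable alternative(s) C → ε; FOLLOW(C) = { $, '/', 'b' }
  C → / P Y: FIRST \ {ε} = { '/' } — overlaps FOLLOW(C) on { '/' }: CONFLICT
  C → ε: FIRST \ {ε} = { } — this is the only nullable alternative, skip

Y: nullable alternative(s) Y → ε; FOLLOW(Y) = { $, '/', 'b' }
  Y → ε: FIRST \ {ε} = { } — this is the only nullable alternative, skip
  Y → D: FIRST \ {ε} = { '/', 'b' } — overlaps FOLLOW(Y) on { '/', 'b' }: CONFLICT

D, P have no nullable alternative, so no FIRST/FOLLOW check is needed there.

So the grammar has 2 FIRST/FOLLOW conflicts (marked CONFLICT above).

Answer: Yes. C → '/' P Y with FOLLOW(C) on { '/' }; Y → D with FOLLOW(Y) on { '/', 'b' }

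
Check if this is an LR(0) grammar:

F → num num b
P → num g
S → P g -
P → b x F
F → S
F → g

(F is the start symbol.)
Augment with F' → F and build the canonical LR(0) collection (I0 = CLOSURE({[F' → . F]}), then GOTO on every symbol after a dot until no new states appear). It has 14 states:
  I0: { [F → . S], [F → . g], [F → . num num b], [F' → . F], [P → . b x F], [P → . num g], [S → . P g -] }  — shift
  I1: { [F' → F .] }  — accept
  I2: { [S → P . g -] }  — shift
  I3: { [F → S .] }  — reduce
  I4: { [P → b . x F] }  — shift
  I5: { [F → g .] }  — reduce
  I6: { [F → num . num b], [P → num . g] }  — shift
  I7: { [P → num g .] }  — reduce
  I8: { [F → num num . b] }  — shift
  I9: { [F → num num b .] }  — reduce
  I10: { [F → . S], [F → . g], [F → . num num b], [P → . b x F], [P → . num g], [P → b x . F], [S → . P g -] }  — shift
  I11: { [P → b x F .] }  — reduce
  I12: { [S → P g . -] }  — shift
  I13: { [S → P g - .] }  — reduce

Every state is either a pure shift/goto state or contains exactly one complete item and nothing to shift — no conflicts. The grammar is LR(0).

Answer: Yes, the grammar is LR(0)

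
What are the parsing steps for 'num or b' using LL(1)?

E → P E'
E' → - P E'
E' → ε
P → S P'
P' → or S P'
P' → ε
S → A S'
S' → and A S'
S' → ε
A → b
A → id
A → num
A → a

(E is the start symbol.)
LL(1) parsing maintains a stack (initially the start symbol over $) and the input. At each step: if the stack top is a terminal, match it against the current input token; if it is a non-terminal N, replace it with the RHS of M[N, lookahead] (the unique production whose predict set contains the lookahead).

Stack is shown with the top on the left.

Stack           Input       Action
----------------------------------
E $             num or b $  output E → P E'
P E' $          num or b $  output P → S P'
S P' E' $       num or b $  output S → A S'
A S' P' E' $    num or b $  output A → num
num S' P' E' $  num or b $  match 'num'
S' P' E' $      or b $      output S' → ε
P' E' $         or b $      output P' → or S P'
or S P' E' $    or b $      match 'or'
S P' E' $       b $         output S → A S'
A S' P' E' $    b $         output A → b
b S' P' E' $    b $         match 'b'
S' P' E' $      $           output S' → ε
P' E' $         $           output P' → ε
E' $            $           output E' → ε
$               $           accept

The string is accepted.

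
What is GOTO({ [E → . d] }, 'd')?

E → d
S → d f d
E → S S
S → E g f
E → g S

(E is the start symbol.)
{ [E → d .] }

GOTO(I, 'd') = CLOSURE({ [A → αX.β] : [A → α.Xβ] ∈ I, X = 'd' })

Items with dot before 'd', with the dot advanced:
  [E → . d] → [E → d .]
Closure adds nothing (no advanced item has the dot before a non-terminal).

GOTO = { [E → d .] }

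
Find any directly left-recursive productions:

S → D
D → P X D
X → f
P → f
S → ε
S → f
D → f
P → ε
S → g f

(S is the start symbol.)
No direct left recursion

Direct left recursion occurs when N → N α for some non-terminal N (the right-hand side begins with the left-hand side itself).

S → D: starts with D
D → P X D: starts with P
X → f: starts with f
P → f: starts with f
S → ε: starts with ε
S → f: starts with f
D → f: starts with f
P → ε: starts with ε
S → g f: starts with g

No direct left recursion found.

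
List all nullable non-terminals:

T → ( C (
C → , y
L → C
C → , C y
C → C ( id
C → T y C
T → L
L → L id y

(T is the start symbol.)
None

There are no ε-productions, so no non-terminal can derive ε.
No non-terminals are nullable.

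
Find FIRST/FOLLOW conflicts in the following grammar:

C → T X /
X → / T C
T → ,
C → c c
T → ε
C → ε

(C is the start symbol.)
Yes. C → T X '/' with FOLLOW(C) on { '/' }; T → ',' with FOLLOW(T) on { ',' }

A FIRST/FOLLOW conflict occurs when a non-terminal N has a nullable alternative N → β (β ⇒* ε) and another alternative N → α with FIRST(α) ∩ FOLLOW(N) ≠ ∅: on such a lookahead the parser cannot decide between expanding α and letting N vanish via β.

Nullable non-terminals: C, T.
FIRST sets used below: FIRST(T) = { ',', ε }, FIRST(X) = { '/' }

C: nullable alternative(s) C → ε; FOLLOW(C) = { $, '/' }
  C → T X /: FIRST \ {ε} = { ',', '/' } — overlaps FOLLOW(C) on { '/' }: CONFLICT
  C → c c: FIRST \ {ε} = { 'c' } — disjoint from FOLLOW(C)
  C → ε: FIRST \ {ε} = { } — this is the only nullable alternative, skip

T: nullable alternative(s) T → ε; FOLLOW(T) = { ',', '/', 'c' }
  T → ,: FIRST \ {ε} = { ',' } — overlaps FOLLOW(T) on { ',' }: CONFLICT
  T → ε: FIRST \ {ε} = { } — this is the only nullable alternative, skip

X has no nullable alternative, so no FIRST/FOLLOW check is needed there.

So the grammar has 2 FIRST/FOLLOW conflicts (marked CONFLICT above).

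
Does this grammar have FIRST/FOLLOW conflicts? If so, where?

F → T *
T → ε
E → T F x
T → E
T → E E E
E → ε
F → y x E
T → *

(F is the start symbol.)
Yes. T → E with FOLLOW(T) on { '*', 'y' }; T → E E E with FOLLOW(T) on { '*', 'y' }; T → '*' with FOLLOW(T) on { '*' }; E → T F x with FOLLOW(E) on { '*', 'y' }

A FIRST/FOLLOW conflict occurs when a non-terminal N has a nullable alternative N → β (β ⇒* ε) and another alternative N → α with FIRST(α) ∩ FOLLOW(N) ≠ ∅: on such a lookahead the parser cannot decide between expanding α and letting N vanish via β.

Nullable non-terminals: E, T.
FIRST sets used below: FIRST(T) = { '*', 'y', ε }, FIRST(F) = { '*', 'y' }, FIRST(E) = { '*', 'y', ε }

E: nullable alternative(s) E → ε; FOLLOW(E) = { $, '*', 'x', 'y' }
  E → T F x: FIRST \ {ε} = { '*', 'y' } — overlaps FOLLOW(E) on { '*', 'y' }: CONFLICT
  E → ε: FIRST \ {ε} = { } — this is the only nullable alternative, skip

T: nullable alternative(s) T → ε, T → E, T → E E E; FOLLOW(T) = { '*', 'y' }
  T → ε: FIRST \ {ε} = { } — disjoint from FOLLOW(T)
  T → E: FIRST \ {ε} = { '*', 'y' } — overlaps FOLLOW(T) on { '*', 'y' }: CONFLICT
  T → E E E: FIRST \ {ε} = { '*', 'y' } — overlaps FOLLOW(T) on { '*', 'y' }: CONFLICT
  T → *: FIRST \ {ε} = { '*' } — overlaps FOLLOW(T) on { '*' }: CONFLICT

F has no nullable alternative, so no FIRST/FOLLOW check is needed there.

So the grammar has 4 FIRST/FOLLOW conflicts (marked CONFLICT above).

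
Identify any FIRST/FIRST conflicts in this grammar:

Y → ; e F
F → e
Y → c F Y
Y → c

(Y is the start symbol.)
A FIRST/FIRST conflict occurs when two productions N → α and N → β for the same non-terminal have FIRST(α) ∩ FIRST(β) ≠ ∅ (with ε ∈ FIRST of a nullable right-hand side, so two nullable alternatives also conflict).

Productions for Y:
  Y → ; e F: FIRST = { ';' }
  Y → c F Y: FIRST = { 'c' }
  Y → c: FIRST = { 'c' }
F has only one production, so no FIRST/FIRST conflict is possible there.

Conflict for Y: Y → c F Y and Y → c
  Overlap: { 'c' }

Answer: Yes. Y → c F Y / Y → c on { 'c' }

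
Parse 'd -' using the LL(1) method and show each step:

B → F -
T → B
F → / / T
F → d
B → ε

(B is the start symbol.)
Stack is shown with the top on the left.

Stack  Input  Action
--------------------
B $    d - $  output B → F -
F - $  d - $  output F → d
d - $  d - $  match 'd'
- $    - $    match '-'
$      $      accept

The string is accepted.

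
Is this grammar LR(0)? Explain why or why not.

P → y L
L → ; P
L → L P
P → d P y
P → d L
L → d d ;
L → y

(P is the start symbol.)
No. Shift-reduce conflict between [P → y L .] and [P → . d L]

A grammar is LR(0) if no state in the canonical LR(0) collection has:
  - both a shift item (dot before a terminal) and a complete item (shift-reduce conflict), or
  - two or more complete items (reduce-reduce conflict; the accept item [P' → P .] counts as a complete item here).

Augment with P' → P and build the canonical LR(0) collection (I0 = CLOSURE({[P' → . P]}), then GOTO on every symbol after a dot until no new states appear). It has 19 states:
  I0: { [P → . d L], [P → . d P y], [P → . y L], [P' → . P] }  — shift
  I1: { [P' → P .] }  — accept
  I2: { [L → . ; P], [L → . L P], [L → . d d ;], [L → . y], [P → . d L], [P → . d P y], [P → . y L], [P → d . L], [P → d . P y] }  — shift
  I3: { [L → . ; P], [L → . L P], [L → . d d ;], [L → . y], [P → y . L] }  — shift
  I4: { [L → ; . P], [P → . d L], [P → . d P y], [P → . y L] }  — shift
  I5: { [L → L . P], [P → . d L], [P → . d P y], [P → . y L], [P → y L .] }  — shift, reduce
  I6: { [L → d . d ;] }  — shift
  I7: { [L → y .] }  — reduce
  I8: { [L → d d . ;] }  — shift
  I9: { [L → d d ; .] }  — reduce
  I10: { [L → L P .] }  — reduce
  I11: { [L → ; P .] }  — reduce
  I12: { [L → L . P], [P → . d L], [P → . d P y], [P → . y L], [P → d L .] }  — shift, reduce
  I13: { [P → d P . y] }  — shift
  I14: { [L → . ; P], [L → . L P], [L → . d d ;], [L → . y], [L → d . d ;], [P → . d L], [P → . d P y], [P → . y L], [P → d . L], [P → d . P y] }  — shift
  I15: { [L → . ; P], [L → . L P], [L → . d d ;], [L → . y], [L → y .], [P → y . L] }  — shift, reduce
  I16: { [L → . ; P], [L → . L P], [L → . d d ;], [L → . y], [L → d . d ;], [L → d d . ;], [P → . d L], [P → . d P y], [P → . y L], [P → d . L], [P → d . P y] }  — shift
  I17: { [L → ; . P], [L → d d ; .], [P → . d L], [P → . d P y], [P → . y L] }  — shift, reduce
  I18: { [P → d P y .] }  — reduce

Conflict in state I5:
  Shift-reduce conflict between [P → y L .] and [P → . d L]
So the grammar is NOT LR(0).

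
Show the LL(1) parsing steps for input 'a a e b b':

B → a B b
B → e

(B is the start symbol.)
Stack is shown with the top on the left.

Stack      Input        Action
------------------------------
B $        a a e b b $  output B → a B b
a B b $    a a e b b $  match 'a'
B b $      a e b b $    output B → a B b
a B b b $  a e b b $    match 'a'
B b b $    e b b $      output B → e
e b b $    e b b $      match 'e'
b b $      b b $        match 'b'
b $        b $          match 'b'
$          $            accept

The string is accepted.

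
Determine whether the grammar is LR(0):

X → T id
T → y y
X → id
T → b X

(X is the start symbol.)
Yes, the grammar is LR(0)

Augment with X' → X and build the canonical LR(0) collection (I0 = CLOSURE({[X' → . X]}), then GOTO on every symbol after a dot until no new states appear). It has 9 states:
  I0: { [T → . b X], [T → . y y], [X → . T id], [X → . id], [X' → . X] }  — shift
  I1: { [X → T . id] }  — shift
  I2: { [X' → X .] }  — accept
  I3: { [T → . b X], [T → . y y], [T → b . X], [X → . T id], [X → . id] }  — shift
  I4: { [X → id .] }  — reduce
  I5: { [T → y . y] }  — shift
  I6: { [T → y y .] }  — reduce
  I7: { [T → b X .] }  — reduce
  I8: { [X → T id .] }  — reduce

Every state is either a pure shift/goto state or contains exactly one complete item and nothing to shift — no conflicts. The grammar is LR(0).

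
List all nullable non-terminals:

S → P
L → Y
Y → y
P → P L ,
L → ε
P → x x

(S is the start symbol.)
{ 'L' }

A non-terminal is nullable if it can derive ε (the empty string): either it has an ε-production, or it has a production whose right-hand side consists entirely of nullable non-terminals.

ε-productions: L → ε
So L is immediately nullable.
No further non-terminal can be added: every production for the remaining non-terminals contains a terminal or a non-nullable non-terminal.
Nullable = { 'L' }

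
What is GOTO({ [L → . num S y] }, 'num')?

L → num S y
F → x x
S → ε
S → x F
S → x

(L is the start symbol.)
GOTO(I, 'num') = CLOSURE({ [A → αX.β] : [A → α.Xβ] ∈ I, X = 'num' })

Items with dot before 'num', with the dot advanced:
  [L → . num S y] → [L → num . S y]
Closure of the advanced items:
  [L → num . S y] has the dot before S: add [S → .], [S → . x F], [S → . x]

GOTO = { [L → num . S y], [S → . x F], [S → . x], [S → .] }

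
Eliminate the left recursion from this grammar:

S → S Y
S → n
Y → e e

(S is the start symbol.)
S → n S'
S' → Y S'
S' → ε
Y → e e

S is directly left-recursive. The standard transformation for
  A → A α₁ | ... | A α_m | β₁ | ... | β_n
is
  A  → β₁ A' | ... | β_n A'
  A' → α₁ A' | ... | α_m A' | ε

S → n becomes S → n S'
S → S Y becomes S' → Y S'
Add S' → ε

Productions for other non-terminals are unchanged:
  Y → e e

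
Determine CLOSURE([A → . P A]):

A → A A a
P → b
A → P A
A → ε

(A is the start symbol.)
{ [A → . P A], [P → . b] }

To compute CLOSURE, for each item [A → α.Bβ] where B is a non-terminal, add [B → .γ] for all productions B → γ; repeat for the newly added items until nothing changes.

Start with: [A → . P A]
  [A → . P A] has the dot before P: add [P → . b]
No further items can be added.

CLOSURE = { [A → . P A], [P → . b] }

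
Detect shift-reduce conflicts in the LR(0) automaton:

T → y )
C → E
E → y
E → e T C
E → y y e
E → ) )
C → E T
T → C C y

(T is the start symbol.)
A shift-reduce conflict occurs when an LR(0) state has both:
  - a complete (reduce) item [A → α .] (dot at the end), and
  - a shift item [B → β . c γ] (dot before a terminal).

Augment with T' → T and build the canonical LR(0) collection (I0 = CLOSURE({[T' → . T]}), then GOTO on every symbol after a dot until no new states appear). It has 17 states:
  I0: { [C → . E T], [C → . E], [E → . ) )], [E → . e T C], [E → . y y e], [E → . y], [T → . C C y], [T → . y )], [T' → . T] }  — shift
  I1: { [E → ) . )] }  — shift
  I2: { [C → . E T], [C → . E], [E → . ) )], [E → . e T C], [E → . y y e], [E → . y], [T → C . C y] }  — shift
  I3: { [C → . E T], [C → . E], [C → E . T], [C → E .], [E → . ) )], [E → . e T C], [E → . y y e], [E → . y], [T → . C C y], [T → . y )] }  — shift, reduce
  I4: { [T' → T .] }  — accept
  I5: { [C → . E T], [C → . E], [E → . ) )], [E → . e T C], [E → . y y e], [E → . y], [E → e . T C], [T → . C C y], [T → . y )] }  — shift
  I6: { [E → y . y e], [E → y .], [T → y . )] }  — shift, reduce
  I7: { [T → y ) .] }  — reduce
  I8: { [E → y y . e] }  — shift
  I9: { [E → y y e .] }  — reduce
  I10: { [C → . E T], [C → . E], [E → . ) )], [E → . e T C], [E → . y y e], [E → . y], [E → e T . C] }  — shift
  I11: { [E → e T C .] }  — reduce
  I12: { [E → y . y e], [E → y .] }  — shift, reduce
  I13: { [C → E T .] }  — reduce
  I14: { [T → C C . y] }  — shift
  I15: { [T → C C y .] }  — reduce
  I16: { [E → ) ) .] }  — reduce

I3 contains reduce item [C → E .] and shift items [E → . ) )], [E → . e T C], [E → . y], [E → . y y e], [T → . y )] — shift-reduce conflict.
I6 contains reduce item [E → y .] and shift items [E → y . y e], [T → y . )] — shift-reduce conflict.
I12 contains reduce item [E → y .] and shift item [E → y . y e] — shift-reduce conflict.

Answer: Yes — I3: [C → E .] vs [E → . ) )]; I6: [E → y .] vs [E → y . y e]; I12: [E → y .] vs [E → y . y e]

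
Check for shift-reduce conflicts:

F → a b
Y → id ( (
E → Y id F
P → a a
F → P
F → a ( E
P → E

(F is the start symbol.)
No shift-reduce conflicts

A shift-reduce conflict occurs when an LR(0) state has both:
  - a complete (reduce) item [A → α .] (dot at the end), and
  - a shift item [B → β . c γ] (dot before a terminal).

Augment with F' → F and build the canonical LR(0) collection (I0 = CLOSURE({[F' → . F]}), then GOTO on every symbol after a dot until no new states appear). It has 15 states:
  I0: { [E → . Y id F], [F → . P], [F → . a ( E], [F → . a b], [F' → . F], [P → . E], [P → . a a], [Y → . id ( (] }  — shift
  I1: { [P → E .] }  — reduce
  I2: { [F' → F .] }  — accept
  I3: { [F → P .] }  — reduce
  I4: { [E → Y . id F] }  — shift
  I5: { [F → a . ( E], [F → a . b], [P → a . a] }  — shift
  I6: { [Y → id . ( (] }  — shift
  I7: { [Y → id ( . (] }  — shift
  I8: { [Y → id ( ( .] }  — reduce
  I9: { [E → . Y id F], [F → a ( . E], [Y → . id ( (] }  — shift
  I10: { [P → a a .] }  — reduce
  I11: { [F → a b .] }  — reduce
  I12: { [F → a ( E .] }  — reduce
  I13: { [E → . Y id F], [E → Y id . F], [F → . P], [F → . a ( E], [F → . a b], [P → . E], [P → . a a], [Y → . id ( (] }  — shift
  I14: { [E → Y id F .] }  — reduce

No state contains both a complete item and a shift item.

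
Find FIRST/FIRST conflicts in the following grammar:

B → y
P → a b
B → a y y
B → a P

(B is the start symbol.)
A FIRST/FIRST conflict occurs when two productions N → α and N → β for the same non-terminal have FIRST(α) ∩ FIRST(β) ≠ ∅ (with ε ∈ FIRST of a nullable right-hand side, so two nullable alternatives also conflict).

Productions for B:
  B → y: FIRST = { 'y' }
  B → a y y: FIRST = { 'a' }
  B → a P: FIRST = { 'a' }
P has only one production, so no FIRST/FIRST conflict is possible there.

Conflict for B: B → a y y and B → a P
  Overlap: { 'a' }

Answer: Yes. B → a y y / B → a P on { 'a' }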